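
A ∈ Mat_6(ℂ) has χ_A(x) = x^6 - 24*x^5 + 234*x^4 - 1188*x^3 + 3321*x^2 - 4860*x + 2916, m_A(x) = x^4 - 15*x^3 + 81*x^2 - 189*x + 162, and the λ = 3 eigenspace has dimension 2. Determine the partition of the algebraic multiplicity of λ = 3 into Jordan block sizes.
Block sizes for λ = 3: [3, 1]

Step 1 — from the characteristic polynomial, algebraic multiplicity of λ = 3 is 4. From dim ker(A − (3)·I) = 2, there are exactly 2 Jordan blocks for λ = 3.
Step 2 — from the minimal polynomial, the factor (x − 3)^3 tells us the largest block for λ = 3 has size 3.
Step 3 — with total size 4, 2 blocks, and largest block 3, the block sizes (in nonincreasing order) are [3, 1].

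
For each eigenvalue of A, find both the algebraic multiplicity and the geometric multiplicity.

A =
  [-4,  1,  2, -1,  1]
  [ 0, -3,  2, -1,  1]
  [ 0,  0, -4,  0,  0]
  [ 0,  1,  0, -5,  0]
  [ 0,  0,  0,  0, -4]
λ = -4: alg = 5, geom = 3

Step 1 — factor the characteristic polynomial to read off the algebraic multiplicities:
  χ_A(x) = (x + 4)^5

Step 2 — compute geometric multiplicities via the rank-nullity identity g(λ) = n − rank(A − λI):
  rank(A − (-4)·I) = 2, so dim ker(A − (-4)·I) = n − 2 = 3

Summary:
  λ = -4: algebraic multiplicity = 5, geometric multiplicity = 3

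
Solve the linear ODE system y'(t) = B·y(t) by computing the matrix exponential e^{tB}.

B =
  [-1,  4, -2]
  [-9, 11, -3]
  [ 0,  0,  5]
e^{tB} =
  [-6*t*exp(5*t) + exp(5*t), 4*t*exp(5*t), -2*t*exp(5*t)]
  [-9*t*exp(5*t), 6*t*exp(5*t) + exp(5*t), -3*t*exp(5*t)]
  [0, 0, exp(5*t)]

Strategy: write B = P · J · P⁻¹ where J is a Jordan canonical form, so e^{tB} = P · e^{tJ} · P⁻¹, and e^{tJ} can be computed block-by-block.

B has Jordan form
J =
  [5, 1, 0]
  [0, 5, 0]
  [0, 0, 5]
(up to reordering of blocks).

Per-block formulas:
  For a 2×2 Jordan block J_2(5): exp(t · J_2(5)) = e^(5t)·(I + t·N), where N is the 2×2 nilpotent shift.
  For a 1×1 block at λ = 5: exp(t · [5]) = [e^(5t)].

After assembling e^{tJ} and conjugating by P, we get:

e^{tB} =
  [-6*t*exp(5*t) + exp(5*t), 4*t*exp(5*t), -2*t*exp(5*t)]
  [-9*t*exp(5*t), 6*t*exp(5*t) + exp(5*t), -3*t*exp(5*t)]
  [0, 0, exp(5*t)]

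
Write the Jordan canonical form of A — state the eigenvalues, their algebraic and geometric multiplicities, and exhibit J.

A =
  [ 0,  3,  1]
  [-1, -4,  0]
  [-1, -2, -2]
J_3(-2)

The characteristic polynomial is
  det(x·I − A) = x^3 + 6*x^2 + 12*x + 8 = (x + 2)^3

Eigenvalues and multiplicities (the geometric multiplicity of λ is n − rank(A − λI), which equals the number of Jordan blocks for λ):
  λ = -2: algebraic multiplicity = 3, geometric multiplicity = 1

Determining the block sizes for each eigenvalue:
  λ = -2: one block (gm = 1), so the single block has size am = 3 → block sizes [3]

Assembling the blocks gives a Jordan form
J =
  [-2,  1,  0]
  [ 0, -2,  1]
  [ 0,  0, -2]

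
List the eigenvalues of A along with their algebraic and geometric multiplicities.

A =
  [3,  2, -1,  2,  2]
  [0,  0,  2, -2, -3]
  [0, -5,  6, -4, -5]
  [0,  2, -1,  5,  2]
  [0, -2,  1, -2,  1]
λ = 3: alg = 5, geom = 3

Step 1 — factor the characteristic polynomial to read off the algebraic multiplicities:
  χ_A(x) = (x - 3)^5

Step 2 — compute geometric multiplicities via the rank-nullity identity g(λ) = n − rank(A − λI):
  rank(A − (3)·I) = 2, so dim ker(A − (3)·I) = n − 2 = 3

Summary:
  λ = 3: algebraic multiplicity = 5, geometric multiplicity = 3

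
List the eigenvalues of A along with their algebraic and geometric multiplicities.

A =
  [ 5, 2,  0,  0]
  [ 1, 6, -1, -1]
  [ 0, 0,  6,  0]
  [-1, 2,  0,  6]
λ = 5: alg = 1, geom = 1; λ = 6: alg = 3, geom = 2

Step 1 — factor the characteristic polynomial to read off the algebraic multiplicities:
  χ_A(x) = (x - 6)^3*(x - 5)

Step 2 — compute geometric multiplicities via the rank-nullity identity g(λ) = n − rank(A − λI):
  rank(A − (5)·I) = 3, so dim ker(A − (5)·I) = n − 3 = 1
  rank(A − (6)·I) = 2, so dim ker(A − (6)·I) = n − 2 = 2

Summary:
  λ = 5: algebraic multiplicity = 1, geometric multiplicity = 1
  λ = 6: algebraic multiplicity = 3, geometric multiplicity = 2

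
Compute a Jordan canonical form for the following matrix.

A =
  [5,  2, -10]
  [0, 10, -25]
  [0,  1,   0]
J_2(5) ⊕ J_1(5)

The characteristic polynomial is
  det(x·I − A) = x^3 - 15*x^2 + 75*x - 125 = (x - 5)^3

Eigenvalues and multiplicities (the geometric multiplicity of λ is n − rank(A − λI), which equals the number of Jordan blocks for λ):
  λ = 5: algebraic multiplicity = 3, geometric multiplicity = 2

Determining the block sizes for each eigenvalue:
  λ = 5: 2 blocks summing to 3 forces exactly one block of size 2 and the rest size 1 → block sizes [2, 1]

Assembling the blocks gives a Jordan form
J =
  [5, 1, 0]
  [0, 5, 0]
  [0, 0, 5]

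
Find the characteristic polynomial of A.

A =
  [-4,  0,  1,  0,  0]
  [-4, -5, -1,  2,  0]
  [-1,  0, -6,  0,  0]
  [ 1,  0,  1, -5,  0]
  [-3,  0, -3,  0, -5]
x^5 + 25*x^4 + 250*x^3 + 1250*x^2 + 3125*x + 3125

Expanding det(x·I − A) (e.g. by cofactor expansion or by noting that A is similar to its Jordan form J, which has the same characteristic polynomial as A) gives
  χ_A(x) = x^5 + 25*x^4 + 250*x^3 + 1250*x^2 + 3125*x + 3125
which factors as (x + 5)^5. The eigenvalues (with algebraic multiplicities) are λ = -5 with multiplicity 5.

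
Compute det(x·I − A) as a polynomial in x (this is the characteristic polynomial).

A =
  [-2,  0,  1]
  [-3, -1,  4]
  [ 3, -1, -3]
x^3 + 6*x^2 + 12*x + 8

Expanding det(x·I − A) (e.g. by cofactor expansion or by noting that A is similar to its Jordan form J, which has the same characteristic polynomial as A) gives
  χ_A(x) = x^3 + 6*x^2 + 12*x + 8
which factors as (x + 2)^3. The eigenvalues (with algebraic multiplicities) are λ = -2 with multiplicity 3.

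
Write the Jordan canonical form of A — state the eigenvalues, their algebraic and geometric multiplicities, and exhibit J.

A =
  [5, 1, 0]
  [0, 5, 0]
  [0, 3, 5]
J_2(5) ⊕ J_1(5)

The characteristic polynomial is
  det(x·I − A) = x^3 - 15*x^2 + 75*x - 125 = (x - 5)^3

Eigenvalues and multiplicities (the geometric multiplicity of λ is n − rank(A − λI), which equals the number of Jordan blocks for λ):
  λ = 5: algebraic multiplicity = 3, geometric multiplicity = 2

Determining the block sizes for each eigenvalue:
  λ = 5: 2 blocks summing to 3 forces exactly one block of size 2 and the rest size 1 → block sizes [2, 1]

Assembling the blocks gives a Jordan form
J =
  [5, 1, 0]
  [0, 5, 0]
  [0, 0, 5]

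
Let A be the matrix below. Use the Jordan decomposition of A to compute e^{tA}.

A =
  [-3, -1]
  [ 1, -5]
e^{tA} =
  [t*exp(-4*t) + exp(-4*t), -t*exp(-4*t)]
  [t*exp(-4*t), -t*exp(-4*t) + exp(-4*t)]

Strategy: write A = P · J · P⁻¹ where J is a Jordan canonical form, so e^{tA} = P · e^{tJ} · P⁻¹, and e^{tJ} can be computed block-by-block.

A has Jordan form
J =
  [-4,  1]
  [ 0, -4]
(up to reordering of blocks).

Per-block formulas:
  For a 2×2 Jordan block J_2(-4): exp(t · J_2(-4)) = e^(-4t)·(I + t·N), where N is the 2×2 nilpotent shift.

After assembling e^{tJ} and conjugating by P, we get:

e^{tA} =
  [t*exp(-4*t) + exp(-4*t), -t*exp(-4*t)]
  [t*exp(-4*t), -t*exp(-4*t) + exp(-4*t)]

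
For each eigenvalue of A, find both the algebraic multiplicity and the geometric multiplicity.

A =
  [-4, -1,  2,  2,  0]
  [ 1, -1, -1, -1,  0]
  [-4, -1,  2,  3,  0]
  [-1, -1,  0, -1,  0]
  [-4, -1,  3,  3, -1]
λ = -1: alg = 5, geom = 3

Step 1 — factor the characteristic polynomial to read off the algebraic multiplicities:
  χ_A(x) = (x + 1)^5

Step 2 — compute geometric multiplicities via the rank-nullity identity g(λ) = n − rank(A − λI):
  rank(A − (-1)·I) = 2, so dim ker(A − (-1)·I) = n − 2 = 3

Summary:
  λ = -1: algebraic multiplicity = 5, geometric multiplicity = 3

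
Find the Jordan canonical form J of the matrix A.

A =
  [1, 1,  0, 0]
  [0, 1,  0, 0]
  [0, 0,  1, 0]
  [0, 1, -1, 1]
J_2(1) ⊕ J_2(1)

The characteristic polynomial is
  det(x·I − A) = x^4 - 4*x^3 + 6*x^2 - 4*x + 1 = (x - 1)^4

Eigenvalues and multiplicities (the geometric multiplicity of λ is n − rank(A − λI), which equals the number of Jordan blocks for λ):
  λ = 1: algebraic multiplicity = 4, geometric multiplicity = 2

Determining the block sizes for each eigenvalue:
  λ = 1: with am = 4 and gm = 2, the partition is not yet determined (e.g. several partitions of 4 into 2 parts exist). Let N = A − (1)·I. Computing rank(N^1) = 2, rank(N^2) = 0; the number of blocks of size ≥ j is rank(N^{j−1}) − rank(N^j), giving [2, 2]. So we have 2 block(s) of size 2 → block sizes [2, 2]

Assembling the blocks gives a Jordan form
J =
  [1, 1, 0, 0]
  [0, 1, 0, 0]
  [0, 0, 1, 1]
  [0, 0, 0, 1]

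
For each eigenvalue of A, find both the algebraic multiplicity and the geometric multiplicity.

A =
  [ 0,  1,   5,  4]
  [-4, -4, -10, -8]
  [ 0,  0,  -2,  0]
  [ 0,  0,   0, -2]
λ = -2: alg = 4, geom = 3

Step 1 — factor the characteristic polynomial to read off the algebraic multiplicities:
  χ_A(x) = (x + 2)^4

Step 2 — compute geometric multiplicities via the rank-nullity identity g(λ) = n − rank(A − λI):
  rank(A − (-2)·I) = 1, so dim ker(A − (-2)·I) = n − 1 = 3

Summary:
  λ = -2: algebraic multiplicity = 4, geometric multiplicity = 3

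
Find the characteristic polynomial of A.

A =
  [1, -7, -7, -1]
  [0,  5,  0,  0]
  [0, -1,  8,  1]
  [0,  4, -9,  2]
x^4 - 16*x^3 + 90*x^2 - 200*x + 125

Expanding det(x·I − A) (e.g. by cofactor expansion or by noting that A is similar to its Jordan form J, which has the same characteristic polynomial as A) gives
  χ_A(x) = x^4 - 16*x^3 + 90*x^2 - 200*x + 125
which factors as (x - 5)^3*(x - 1). The eigenvalues (with algebraic multiplicities) are λ = 1 with multiplicity 1, λ = 5 with multiplicity 3.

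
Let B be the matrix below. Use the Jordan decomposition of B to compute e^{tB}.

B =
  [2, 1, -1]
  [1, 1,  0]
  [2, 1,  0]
e^{tB} =
  [t*exp(t) + exp(t), t*exp(t), -t*exp(t)]
  [t^2*exp(t)/2 + t*exp(t), t^2*exp(t)/2 + exp(t), -t^2*exp(t)/2]
  [t^2*exp(t)/2 + 2*t*exp(t), t^2*exp(t)/2 + t*exp(t), -t^2*exp(t)/2 - t*exp(t) + exp(t)]

Strategy: write B = P · J · P⁻¹ where J is a Jordan canonical form, so e^{tB} = P · e^{tJ} · P⁻¹, and e^{tJ} can be computed block-by-block.

B has Jordan form
J =
  [1, 1, 0]
  [0, 1, 1]
  [0, 0, 1]
(up to reordering of blocks).

Per-block formulas:
  For a 3×3 Jordan block J_3(1): exp(t · J_3(1)) = e^(1t)·(I + t·N + (t^2/2)·N^2), where N is the 3×3 nilpotent shift.

After assembling e^{tJ} and conjugating by P, we get:

e^{tB} =
  [t*exp(t) + exp(t), t*exp(t), -t*exp(t)]
  [t^2*exp(t)/2 + t*exp(t), t^2*exp(t)/2 + exp(t), -t^2*exp(t)/2]
  [t^2*exp(t)/2 + 2*t*exp(t), t^2*exp(t)/2 + t*exp(t), -t^2*exp(t)/2 - t*exp(t) + exp(t)]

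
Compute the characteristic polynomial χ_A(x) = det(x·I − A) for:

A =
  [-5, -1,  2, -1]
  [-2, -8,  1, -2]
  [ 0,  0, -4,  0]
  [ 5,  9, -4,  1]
x^4 + 16*x^3 + 96*x^2 + 256*x + 256

Expanding det(x·I − A) (e.g. by cofactor expansion or by noting that A is similar to its Jordan form J, which has the same characteristic polynomial as A) gives
  χ_A(x) = x^4 + 16*x^3 + 96*x^2 + 256*x + 256
which factors as (x + 4)^4. The eigenvalues (with algebraic multiplicities) are λ = -4 with multiplicity 4.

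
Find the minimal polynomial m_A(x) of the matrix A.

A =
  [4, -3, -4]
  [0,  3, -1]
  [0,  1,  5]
x^3 - 12*x^2 + 48*x - 64

The characteristic polynomial is χ_A(x) = (x - 4)^3, so the eigenvalues are known. The minimal polynomial is
  m_A(x) = Π_λ (x − λ)^{k_λ}
where k_λ is the size of the *largest* Jordan block for λ (equivalently, the smallest k with (A − λI)^k v = 0 for every generalised eigenvector v of λ).

  λ = 4: largest Jordan block has size 3, contributing (x − 4)^3

So m_A(x) = (x - 4)^3 = x^3 - 12*x^2 + 48*x - 64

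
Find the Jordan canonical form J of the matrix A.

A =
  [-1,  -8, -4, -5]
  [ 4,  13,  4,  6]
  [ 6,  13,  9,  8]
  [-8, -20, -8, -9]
J_2(3) ⊕ J_2(3)

The characteristic polynomial is
  det(x·I − A) = x^4 - 12*x^3 + 54*x^2 - 108*x + 81 = (x - 3)^4

Eigenvalues and multiplicities (the geometric multiplicity of λ is n − rank(A − λI), which equals the number of Jordan blocks for λ):
  λ = 3: algebraic multiplicity = 4, geometric multiplicity = 2

Determining the block sizes for each eigenvalue:
  λ = 3: with am = 4 and gm = 2, the partition is not yet determined (e.g. several partitions of 4 into 2 parts exist). Let N = A − (3)·I. Computing rank(N^1) = 2, rank(N^2) = 0; the number of blocks of size ≥ j is rank(N^{j−1}) − rank(N^j), giving [2, 2]. So we have 2 block(s) of size 2 → block sizes [2, 2]

Assembling the blocks gives a Jordan form
J =
  [3, 1, 0, 0]
  [0, 3, 0, 0]
  [0, 0, 3, 1]
  [0, 0, 0, 3]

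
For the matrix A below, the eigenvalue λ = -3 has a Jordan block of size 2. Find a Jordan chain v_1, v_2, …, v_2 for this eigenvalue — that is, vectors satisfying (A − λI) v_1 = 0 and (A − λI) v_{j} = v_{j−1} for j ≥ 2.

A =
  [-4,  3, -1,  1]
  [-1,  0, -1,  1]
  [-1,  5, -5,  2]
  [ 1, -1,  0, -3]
A Jordan chain for λ = -3 of length 2:
v_1 = (-1, -1, -1, 1)ᵀ
v_2 = (1, 0, 0, 0)ᵀ

Let N = A − (-3)·I. We want v_2 with N^2 v_2 = 0 but N^1 v_2 ≠ 0; then v_{j-1} := N · v_j for j = 2, …, 2.

Pick v_2 = (1, 0, 0, 0)ᵀ.
Then v_1 = N · v_2 = (-1, -1, -1, 1)ᵀ.

Sanity check: (A − (-3)·I) v_1 = (0, 0, 0, 0)ᵀ = 0. ✓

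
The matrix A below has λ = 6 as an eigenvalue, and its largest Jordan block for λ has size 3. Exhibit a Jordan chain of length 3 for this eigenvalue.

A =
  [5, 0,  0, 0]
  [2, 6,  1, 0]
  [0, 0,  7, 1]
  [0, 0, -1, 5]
A Jordan chain for λ = 6 of length 3:
v_1 = (0, 1, 0, 0)ᵀ
v_2 = (0, 1, 1, -1)ᵀ
v_3 = (0, 0, 1, 0)ᵀ

Let N = A − (6)·I. We want v_3 with N^3 v_3 = 0 but N^2 v_3 ≠ 0; then v_{j-1} := N · v_j for j = 3, …, 2.

Pick v_3 = (0, 0, 1, 0)ᵀ.
Then v_2 = N · v_3 = (0, 1, 1, -1)ᵀ.
Then v_1 = N · v_2 = (0, 1, 0, 0)ᵀ.

Sanity check: (A − (6)·I) v_1 = (0, 0, 0, 0)ᵀ = 0. ✓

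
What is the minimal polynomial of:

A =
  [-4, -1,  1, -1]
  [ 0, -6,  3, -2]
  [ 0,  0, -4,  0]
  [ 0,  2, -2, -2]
x^3 + 12*x^2 + 48*x + 64

The characteristic polynomial is χ_A(x) = (x + 4)^4, so the eigenvalues are known. The minimal polynomial is
  m_A(x) = Π_λ (x − λ)^{k_λ}
where k_λ is the size of the *largest* Jordan block for λ (equivalently, the smallest k with (A − λI)^k v = 0 for every generalised eigenvector v of λ).

  λ = -4: largest Jordan block has size 3, contributing (x + 4)^3

So m_A(x) = (x + 4)^3 = x^3 + 12*x^2 + 48*x + 64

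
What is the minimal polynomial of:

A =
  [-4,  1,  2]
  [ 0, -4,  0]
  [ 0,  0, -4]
x^2 + 8*x + 16

The characteristic polynomial is χ_A(x) = (x + 4)^3, so the eigenvalues are known. The minimal polynomial is
  m_A(x) = Π_λ (x − λ)^{k_λ}
where k_λ is the size of the *largest* Jordan block for λ (equivalently, the smallest k with (A − λI)^k v = 0 for every generalised eigenvector v of λ).

  λ = -4: largest Jordan block has size 2, contributing (x + 4)^2

So m_A(x) = (x + 4)^2 = x^2 + 8*x + 16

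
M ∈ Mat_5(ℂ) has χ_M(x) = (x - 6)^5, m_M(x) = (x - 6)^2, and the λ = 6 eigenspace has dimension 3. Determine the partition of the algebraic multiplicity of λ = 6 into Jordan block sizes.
Block sizes for λ = 6: [2, 2, 1]

Step 1 — from the characteristic polynomial, algebraic multiplicity of λ = 6 is 5. From dim ker(M − (6)·I) = 3, there are exactly 3 Jordan blocks for λ = 6.
Step 2 — from the minimal polynomial, the factor (x − 6)^2 tells us the largest block for λ = 6 has size 2.
Step 3 — with total size 5, 3 blocks, and largest block 2, the block sizes (in nonincreasing order) are [2, 2, 1].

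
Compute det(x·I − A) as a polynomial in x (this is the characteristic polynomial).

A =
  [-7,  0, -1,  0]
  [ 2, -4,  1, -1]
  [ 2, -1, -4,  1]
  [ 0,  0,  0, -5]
x^4 + 20*x^3 + 150*x^2 + 500*x + 625

Expanding det(x·I − A) (e.g. by cofactor expansion or by noting that A is similar to its Jordan form J, which has the same characteristic polynomial as A) gives
  χ_A(x) = x^4 + 20*x^3 + 150*x^2 + 500*x + 625
which factors as (x + 5)^4. The eigenvalues (with algebraic multiplicities) are λ = -5 with multiplicity 4.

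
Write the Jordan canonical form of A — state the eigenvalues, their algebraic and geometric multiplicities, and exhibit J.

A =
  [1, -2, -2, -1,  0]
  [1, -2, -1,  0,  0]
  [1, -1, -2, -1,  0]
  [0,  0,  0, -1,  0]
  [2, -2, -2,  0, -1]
J_2(-1) ⊕ J_2(-1) ⊕ J_1(-1)

The characteristic polynomial is
  det(x·I − A) = x^5 + 5*x^4 + 10*x^3 + 10*x^2 + 5*x + 1 = (x + 1)^5

Eigenvalues and multiplicities (the geometric multiplicity of λ is n − rank(A − λI), which equals the number of Jordan blocks for λ):
  λ = -1: algebraic multiplicity = 5, geometric multiplicity = 3

Determining the block sizes for each eigenvalue:
  λ = -1: with am = 5 and gm = 3, the partition is not yet determined (e.g. several partitions of 5 into 3 parts exist). Let N = A − (-1)·I. Computing rank(N^1) = 2, rank(N^2) = 0; the number of blocks of size ≥ j is rank(N^{j−1}) − rank(N^j), giving [3, 2]. So we have 2 block(s) of size 2, 1 block(s) of size 1 → block sizes [2, 2, 1]

Assembling the blocks gives a Jordan form
J =
  [-1,  1,  0,  0,  0]
  [ 0, -1,  0,  0,  0]
  [ 0,  0, -1,  1,  0]
  [ 0,  0,  0, -1,  0]
  [ 0,  0,  0,  0, -1]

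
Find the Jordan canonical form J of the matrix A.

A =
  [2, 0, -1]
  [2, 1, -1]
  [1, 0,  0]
J_3(1)

The characteristic polynomial is
  det(x·I − A) = x^3 - 3*x^2 + 3*x - 1 = (x - 1)^3

Eigenvalues and multiplicities (the geometric multiplicity of λ is n − rank(A − λI), which equals the number of Jordan blocks for λ):
  λ = 1: algebraic multiplicity = 3, geometric multiplicity = 1

Determining the block sizes for each eigenvalue:
  λ = 1: one block (gm = 1), so the single block has size am = 3 → block sizes [3]

Assembling the blocks gives a Jordan form
J =
  [1, 1, 0]
  [0, 1, 1]
  [0, 0, 1]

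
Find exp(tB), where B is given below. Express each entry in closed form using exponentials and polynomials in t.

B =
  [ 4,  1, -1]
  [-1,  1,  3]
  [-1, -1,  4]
e^{tB} =
  [t^2*exp(3*t)/2 + t*exp(3*t) + exp(3*t), t*exp(3*t), t^2*exp(3*t)/2 - t*exp(3*t)]
  [-t^2*exp(3*t) - t*exp(3*t), -2*t*exp(3*t) + exp(3*t), -t^2*exp(3*t) + 3*t*exp(3*t)]
  [-t^2*exp(3*t)/2 - t*exp(3*t), -t*exp(3*t), -t^2*exp(3*t)/2 + t*exp(3*t) + exp(3*t)]

Strategy: write B = P · J · P⁻¹ where J is a Jordan canonical form, so e^{tB} = P · e^{tJ} · P⁻¹, and e^{tJ} can be computed block-by-block.

B has Jordan form
J =
  [3, 1, 0]
  [0, 3, 1]
  [0, 0, 3]
(up to reordering of blocks).

Per-block formulas:
  For a 3×3 Jordan block J_3(3): exp(t · J_3(3)) = e^(3t)·(I + t·N + (t^2/2)·N^2), where N is the 3×3 nilpotent shift.

After assembling e^{tJ} and conjugating by P, we get:

e^{tB} =
  [t^2*exp(3*t)/2 + t*exp(3*t) + exp(3*t), t*exp(3*t), t^2*exp(3*t)/2 - t*exp(3*t)]
  [-t^2*exp(3*t) - t*exp(3*t), -2*t*exp(3*t) + exp(3*t), -t^2*exp(3*t) + 3*t*exp(3*t)]
  [-t^2*exp(3*t)/2 - t*exp(3*t), -t*exp(3*t), -t^2*exp(3*t)/2 + t*exp(3*t) + exp(3*t)]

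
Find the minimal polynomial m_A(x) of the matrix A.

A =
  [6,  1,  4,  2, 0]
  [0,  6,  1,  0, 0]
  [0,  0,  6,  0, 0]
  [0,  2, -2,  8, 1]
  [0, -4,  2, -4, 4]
x^3 - 18*x^2 + 108*x - 216

The characteristic polynomial is χ_A(x) = (x - 6)^5, so the eigenvalues are known. The minimal polynomial is
  m_A(x) = Π_λ (x − λ)^{k_λ}
where k_λ is the size of the *largest* Jordan block for λ (equivalently, the smallest k with (A − λI)^k v = 0 for every generalised eigenvector v of λ).

  λ = 6: largest Jordan block has size 3, contributing (x − 6)^3

So m_A(x) = (x - 6)^3 = x^3 - 18*x^2 + 108*x - 216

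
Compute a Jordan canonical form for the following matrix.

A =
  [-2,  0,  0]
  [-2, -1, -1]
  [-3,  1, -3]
J_3(-2)

The characteristic polynomial is
  det(x·I − A) = x^3 + 6*x^2 + 12*x + 8 = (x + 2)^3

Eigenvalues and multiplicities (the geometric multiplicity of λ is n − rank(A − λI), which equals the number of Jordan blocks for λ):
  λ = -2: algebraic multiplicity = 3, geometric multiplicity = 1

Determining the block sizes for each eigenvalue:
  λ = -2: one block (gm = 1), so the single block has size am = 3 → block sizes [3]

Assembling the blocks gives a Jordan form
J =
  [-2,  1,  0]
  [ 0, -2,  1]
  [ 0,  0, -2]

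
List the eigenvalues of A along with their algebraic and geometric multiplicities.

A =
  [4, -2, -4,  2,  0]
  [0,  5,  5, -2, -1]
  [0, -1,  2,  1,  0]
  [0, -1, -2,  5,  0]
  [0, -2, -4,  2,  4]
λ = 4: alg = 5, geom = 3

Step 1 — factor the characteristic polynomial to read off the algebraic multiplicities:
  χ_A(x) = (x - 4)^5

Step 2 — compute geometric multiplicities via the rank-nullity identity g(λ) = n − rank(A − λI):
  rank(A − (4)·I) = 2, so dim ker(A − (4)·I) = n − 2 = 3

Summary:
  λ = 4: algebraic multiplicity = 5, geometric multiplicity = 3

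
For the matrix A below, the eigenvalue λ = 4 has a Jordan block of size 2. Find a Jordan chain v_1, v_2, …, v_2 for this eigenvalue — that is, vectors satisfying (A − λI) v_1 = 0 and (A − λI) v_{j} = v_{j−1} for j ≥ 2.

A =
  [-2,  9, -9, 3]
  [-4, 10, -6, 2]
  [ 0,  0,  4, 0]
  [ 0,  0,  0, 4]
A Jordan chain for λ = 4 of length 2:
v_1 = (-6, -4, 0, 0)ᵀ
v_2 = (1, 0, 0, 0)ᵀ

Let N = A − (4)·I. We want v_2 with N^2 v_2 = 0 but N^1 v_2 ≠ 0; then v_{j-1} := N · v_j for j = 2, …, 2.

Pick v_2 = (1, 0, 0, 0)ᵀ.
Then v_1 = N · v_2 = (-6, -4, 0, 0)ᵀ.

Sanity check: (A − (4)·I) v_1 = (0, 0, 0, 0)ᵀ = 0. ✓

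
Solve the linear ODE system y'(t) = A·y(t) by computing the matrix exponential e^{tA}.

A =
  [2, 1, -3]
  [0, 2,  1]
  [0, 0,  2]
e^{tA} =
  [exp(2*t), t*exp(2*t), t^2*exp(2*t)/2 - 3*t*exp(2*t)]
  [0, exp(2*t), t*exp(2*t)]
  [0, 0, exp(2*t)]

Strategy: write A = P · J · P⁻¹ where J is a Jordan canonical form, so e^{tA} = P · e^{tJ} · P⁻¹, and e^{tJ} can be computed block-by-block.

A has Jordan form
J =
  [2, 1, 0]
  [0, 2, 1]
  [0, 0, 2]
(up to reordering of blocks).

Per-block formulas:
  For a 3×3 Jordan block J_3(2): exp(t · J_3(2)) = e^(2t)·(I + t·N + (t^2/2)·N^2), where N is the 3×3 nilpotent shift.

After assembling e^{tJ} and conjugating by P, we get:

e^{tA} =
  [exp(2*t), t*exp(2*t), t^2*exp(2*t)/2 - 3*t*exp(2*t)]
  [0, exp(2*t), t*exp(2*t)]
  [0, 0, exp(2*t)]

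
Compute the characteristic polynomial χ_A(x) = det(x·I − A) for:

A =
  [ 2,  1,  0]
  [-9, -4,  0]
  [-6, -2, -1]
x^3 + 3*x^2 + 3*x + 1

Expanding det(x·I − A) (e.g. by cofactor expansion or by noting that A is similar to its Jordan form J, which has the same characteristic polynomial as A) gives
  χ_A(x) = x^3 + 3*x^2 + 3*x + 1
which factors as (x + 1)^3. The eigenvalues (with algebraic multiplicities) are λ = -1 with multiplicity 3.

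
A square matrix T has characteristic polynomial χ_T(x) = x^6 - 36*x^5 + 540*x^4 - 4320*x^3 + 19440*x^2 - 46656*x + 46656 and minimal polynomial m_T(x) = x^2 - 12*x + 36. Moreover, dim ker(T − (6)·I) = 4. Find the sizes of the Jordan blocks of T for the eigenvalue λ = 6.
Block sizes for λ = 6: [2, 2, 1, 1]

Step 1 — from the characteristic polynomial, algebraic multiplicity of λ = 6 is 6. From dim ker(T − (6)·I) = 4, there are exactly 4 Jordan blocks for λ = 6.
Step 2 — from the minimal polynomial, the factor (x − 6)^2 tells us the largest block for λ = 6 has size 2.
Step 3 — with total size 6, 4 blocks, and largest block 2, the block sizes (in nonincreasing order) are [2, 2, 1, 1].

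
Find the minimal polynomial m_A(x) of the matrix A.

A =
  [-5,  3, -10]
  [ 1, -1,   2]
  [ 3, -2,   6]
x^3

The characteristic polynomial is χ_A(x) = x^3, so the eigenvalues are known. The minimal polynomial is
  m_A(x) = Π_λ (x − λ)^{k_λ}
where k_λ is the size of the *largest* Jordan block for λ (equivalently, the smallest k with (A − λI)^k v = 0 for every generalised eigenvector v of λ).

  λ = 0: largest Jordan block has size 3, contributing (x − 0)^3

So m_A(x) = x^3 = x^3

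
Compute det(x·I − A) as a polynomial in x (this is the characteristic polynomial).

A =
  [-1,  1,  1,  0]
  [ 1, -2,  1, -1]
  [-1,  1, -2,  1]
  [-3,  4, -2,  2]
x^4 + 3*x^3 + 3*x^2 + x

Expanding det(x·I − A) (e.g. by cofactor expansion or by noting that A is similar to its Jordan form J, which has the same characteristic polynomial as A) gives
  χ_A(x) = x^4 + 3*x^3 + 3*x^2 + x
which factors as x*(x + 1)^3. The eigenvalues (with algebraic multiplicities) are λ = -1 with multiplicity 3, λ = 0 with multiplicity 1.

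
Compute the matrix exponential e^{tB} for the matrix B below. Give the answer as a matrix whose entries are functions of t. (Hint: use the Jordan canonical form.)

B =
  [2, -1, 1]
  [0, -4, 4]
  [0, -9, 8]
e^{tB} =
  [exp(2*t), -3*t^2*exp(2*t)/2 - t*exp(2*t), t^2*exp(2*t) + t*exp(2*t)]
  [0, -6*t*exp(2*t) + exp(2*t), 4*t*exp(2*t)]
  [0, -9*t*exp(2*t), 6*t*exp(2*t) + exp(2*t)]

Strategy: write B = P · J · P⁻¹ where J is a Jordan canonical form, so e^{tB} = P · e^{tJ} · P⁻¹, and e^{tJ} can be computed block-by-block.

B has Jordan form
J =
  [2, 1, 0]
  [0, 2, 1]
  [0, 0, 2]
(up to reordering of blocks).

Per-block formulas:
  For a 3×3 Jordan block J_3(2): exp(t · J_3(2)) = e^(2t)·(I + t·N + (t^2/2)·N^2), where N is the 3×3 nilpotent shift.

After assembling e^{tJ} and conjugating by P, we get:

e^{tB} =
  [exp(2*t), -3*t^2*exp(2*t)/2 - t*exp(2*t), t^2*exp(2*t) + t*exp(2*t)]
  [0, -6*t*exp(2*t) + exp(2*t), 4*t*exp(2*t)]
  [0, -9*t*exp(2*t), 6*t*exp(2*t) + exp(2*t)]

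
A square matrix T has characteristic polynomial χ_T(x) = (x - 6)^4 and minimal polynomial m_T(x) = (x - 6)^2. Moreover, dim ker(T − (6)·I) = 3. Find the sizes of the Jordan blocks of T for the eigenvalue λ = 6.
Block sizes for λ = 6: [2, 1, 1]

Step 1 — from the characteristic polynomial, algebraic multiplicity of λ = 6 is 4. From dim ker(T − (6)·I) = 3, there are exactly 3 Jordan blocks for λ = 6.
Step 2 — from the minimal polynomial, the factor (x − 6)^2 tells us the largest block for λ = 6 has size 2.
Step 3 — with total size 4, 3 blocks, and largest block 2, the block sizes (in nonincreasing order) are [2, 1, 1].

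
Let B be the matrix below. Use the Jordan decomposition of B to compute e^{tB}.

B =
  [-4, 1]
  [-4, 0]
e^{tB} =
  [-2*t*exp(-2*t) + exp(-2*t), t*exp(-2*t)]
  [-4*t*exp(-2*t), 2*t*exp(-2*t) + exp(-2*t)]

Strategy: write B = P · J · P⁻¹ where J is a Jordan canonical form, so e^{tB} = P · e^{tJ} · P⁻¹, and e^{tJ} can be computed block-by-block.

B has Jordan form
J =
  [-2,  1]
  [ 0, -2]
(up to reordering of blocks).

Per-block formulas:
  For a 2×2 Jordan block J_2(-2): exp(t · J_2(-2)) = e^(-2t)·(I + t·N), where N is the 2×2 nilpotent shift.

After assembling e^{tJ} and conjugating by P, we get:

e^{tB} =
  [-2*t*exp(-2*t) + exp(-2*t), t*exp(-2*t)]
  [-4*t*exp(-2*t), 2*t*exp(-2*t) + exp(-2*t)]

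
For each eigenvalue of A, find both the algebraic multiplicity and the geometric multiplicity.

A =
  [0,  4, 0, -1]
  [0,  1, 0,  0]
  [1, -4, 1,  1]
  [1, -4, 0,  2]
λ = 1: alg = 4, geom = 3

Step 1 — factor the characteristic polynomial to read off the algebraic multiplicities:
  χ_A(x) = (x - 1)^4

Step 2 — compute geometric multiplicities via the rank-nullity identity g(λ) = n − rank(A − λI):
  rank(A − (1)·I) = 1, so dim ker(A − (1)·I) = n − 1 = 3

Summary:
  λ = 1: algebraic multiplicity = 4, geometric multiplicity = 3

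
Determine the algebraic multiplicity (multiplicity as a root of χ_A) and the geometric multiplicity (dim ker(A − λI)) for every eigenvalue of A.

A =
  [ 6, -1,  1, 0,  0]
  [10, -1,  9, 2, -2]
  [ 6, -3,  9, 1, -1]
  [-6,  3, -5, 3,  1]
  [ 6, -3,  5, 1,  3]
λ = 4: alg = 5, geom = 3

Step 1 — factor the characteristic polynomial to read off the algebraic multiplicities:
  χ_A(x) = (x - 4)^5

Step 2 — compute geometric multiplicities via the rank-nullity identity g(λ) = n − rank(A − λI):
  rank(A − (4)·I) = 2, so dim ker(A − (4)·I) = n − 2 = 3

Summary:
  λ = 4: algebraic multiplicity = 5, geometric multiplicity = 3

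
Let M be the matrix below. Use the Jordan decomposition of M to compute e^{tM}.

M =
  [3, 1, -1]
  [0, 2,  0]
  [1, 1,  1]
e^{tM} =
  [t*exp(2*t) + exp(2*t), t*exp(2*t), -t*exp(2*t)]
  [0, exp(2*t), 0]
  [t*exp(2*t), t*exp(2*t), -t*exp(2*t) + exp(2*t)]

Strategy: write M = P · J · P⁻¹ where J is a Jordan canonical form, so e^{tM} = P · e^{tJ} · P⁻¹, and e^{tJ} can be computed block-by-block.

M has Jordan form
J =
  [2, 1, 0]
  [0, 2, 0]
  [0, 0, 2]
(up to reordering of blocks).

Per-block formulas:
  For a 1×1 block at λ = 2: exp(t · [2]) = [e^(2t)].
  For a 2×2 Jordan block J_2(2): exp(t · J_2(2)) = e^(2t)·(I + t·N), where N is the 2×2 nilpotent shift.

After assembling e^{tJ} and conjugating by P, we get:

e^{tM} =
  [t*exp(2*t) + exp(2*t), t*exp(2*t), -t*exp(2*t)]
  [0, exp(2*t), 0]
  [t*exp(2*t), t*exp(2*t), -t*exp(2*t) + exp(2*t)]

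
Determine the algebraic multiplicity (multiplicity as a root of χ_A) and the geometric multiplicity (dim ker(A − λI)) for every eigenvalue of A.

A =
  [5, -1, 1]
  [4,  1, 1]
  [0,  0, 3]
λ = 3: alg = 3, geom = 1

Step 1 — factor the characteristic polynomial to read off the algebraic multiplicities:
  χ_A(x) = (x - 3)^3

Step 2 — compute geometric multiplicities via the rank-nullity identity g(λ) = n − rank(A − λI):
  rank(A − (3)·I) = 2, so dim ker(A − (3)·I) = n − 2 = 1

Summary:
  λ = 3: algebraic multiplicity = 3, geometric multiplicity = 1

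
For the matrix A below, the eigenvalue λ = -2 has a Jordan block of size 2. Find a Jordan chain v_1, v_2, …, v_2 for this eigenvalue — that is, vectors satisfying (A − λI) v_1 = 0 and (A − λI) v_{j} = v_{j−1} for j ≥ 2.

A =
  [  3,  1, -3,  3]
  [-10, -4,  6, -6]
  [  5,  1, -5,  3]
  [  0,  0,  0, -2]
A Jordan chain for λ = -2 of length 2:
v_1 = (5, -10, 5, 0)ᵀ
v_2 = (1, 0, 0, 0)ᵀ

Let N = A − (-2)·I. We want v_2 with N^2 v_2 = 0 but N^1 v_2 ≠ 0; then v_{j-1} := N · v_j for j = 2, …, 2.

Pick v_2 = (1, 0, 0, 0)ᵀ.
Then v_1 = N · v_2 = (5, -10, 5, 0)ᵀ.

Sanity check: (A − (-2)·I) v_1 = (0, 0, 0, 0)ᵀ = 0. ✓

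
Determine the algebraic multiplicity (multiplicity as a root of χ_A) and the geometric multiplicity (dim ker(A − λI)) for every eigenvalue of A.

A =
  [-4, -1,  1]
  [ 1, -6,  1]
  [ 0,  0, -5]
λ = -5: alg = 3, geom = 2

Step 1 — factor the characteristic polynomial to read off the algebraic multiplicities:
  χ_A(x) = (x + 5)^3

Step 2 — compute geometric multiplicities via the rank-nullity identity g(λ) = n − rank(A − λI):
  rank(A − (-5)·I) = 1, so dim ker(A − (-5)·I) = n − 1 = 2

Summary:
  λ = -5: algebraic multiplicity = 3, geometric multiplicity = 2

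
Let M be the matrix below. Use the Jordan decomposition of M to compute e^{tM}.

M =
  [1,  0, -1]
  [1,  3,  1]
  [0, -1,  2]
e^{tM} =
  [t^2*exp(2*t)/2 - t*exp(2*t) + exp(2*t), t^2*exp(2*t)/2, t^2*exp(2*t)/2 - t*exp(2*t)]
  [t*exp(2*t), t*exp(2*t) + exp(2*t), t*exp(2*t)]
  [-t^2*exp(2*t)/2, -t^2*exp(2*t)/2 - t*exp(2*t), -t^2*exp(2*t)/2 + exp(2*t)]

Strategy: write M = P · J · P⁻¹ where J is a Jordan canonical form, so e^{tM} = P · e^{tJ} · P⁻¹, and e^{tJ} can be computed block-by-block.

M has Jordan form
J =
  [2, 1, 0]
  [0, 2, 1]
  [0, 0, 2]
(up to reordering of blocks).

Per-block formulas:
  For a 3×3 Jordan block J_3(2): exp(t · J_3(2)) = e^(2t)·(I + t·N + (t^2/2)·N^2), where N is the 3×3 nilpotent shift.

After assembling e^{tJ} and conjugating by P, we get:

e^{tM} =
  [t^2*exp(2*t)/2 - t*exp(2*t) + exp(2*t), t^2*exp(2*t)/2, t^2*exp(2*t)/2 - t*exp(2*t)]
  [t*exp(2*t), t*exp(2*t) + exp(2*t), t*exp(2*t)]
  [-t^2*exp(2*t)/2, -t^2*exp(2*t)/2 - t*exp(2*t), -t^2*exp(2*t)/2 + exp(2*t)]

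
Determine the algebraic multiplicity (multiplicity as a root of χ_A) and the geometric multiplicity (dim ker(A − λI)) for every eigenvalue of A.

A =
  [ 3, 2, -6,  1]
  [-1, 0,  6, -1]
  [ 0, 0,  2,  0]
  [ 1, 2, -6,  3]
λ = 2: alg = 4, geom = 3

Step 1 — factor the characteristic polynomial to read off the algebraic multiplicities:
  χ_A(x) = (x - 2)^4

Step 2 — compute geometric multiplicities via the rank-nullity identity g(λ) = n − rank(A − λI):
  rank(A − (2)·I) = 1, so dim ker(A − (2)·I) = n − 1 = 3

Summary:
  λ = 2: algebraic multiplicity = 4, geometric multiplicity = 3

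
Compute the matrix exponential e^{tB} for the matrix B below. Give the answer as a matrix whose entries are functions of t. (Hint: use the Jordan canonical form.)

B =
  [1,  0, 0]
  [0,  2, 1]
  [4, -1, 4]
e^{tB} =
  [exp(t), 0, 0]
  [2*t*exp(3*t) - exp(3*t) + exp(t), -t*exp(3*t) + exp(3*t), t*exp(3*t)]
  [2*t*exp(3*t) + exp(3*t) - exp(t), -t*exp(3*t), t*exp(3*t) + exp(3*t)]

Strategy: write B = P · J · P⁻¹ where J is a Jordan canonical form, so e^{tB} = P · e^{tJ} · P⁻¹, and e^{tJ} can be computed block-by-block.

B has Jordan form
J =
  [1, 0, 0]
  [0, 3, 1]
  [0, 0, 3]
(up to reordering of blocks).

Per-block formulas:
  For a 2×2 Jordan block J_2(3): exp(t · J_2(3)) = e^(3t)·(I + t·N), where N is the 2×2 nilpotent shift.
  For a 1×1 block at λ = 1: exp(t · [1]) = [e^(1t)].

After assembling e^{tJ} and conjugating by P, we get:

e^{tB} =
  [exp(t), 0, 0]
  [2*t*exp(3*t) - exp(3*t) + exp(t), -t*exp(3*t) + exp(3*t), t*exp(3*t)]
  [2*t*exp(3*t) + exp(3*t) - exp(t), -t*exp(3*t), t*exp(3*t) + exp(3*t)]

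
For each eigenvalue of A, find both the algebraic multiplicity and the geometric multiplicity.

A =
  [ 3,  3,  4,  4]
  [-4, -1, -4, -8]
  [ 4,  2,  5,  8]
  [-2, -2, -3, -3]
λ = 1: alg = 4, geom = 2

Step 1 — factor the characteristic polynomial to read off the algebraic multiplicities:
  χ_A(x) = (x - 1)^4

Step 2 — compute geometric multiplicities via the rank-nullity identity g(λ) = n − rank(A − λI):
  rank(A − (1)·I) = 2, so dim ker(A − (1)·I) = n − 2 = 2

Summary:
  λ = 1: algebraic multiplicity = 4, geometric multiplicity = 2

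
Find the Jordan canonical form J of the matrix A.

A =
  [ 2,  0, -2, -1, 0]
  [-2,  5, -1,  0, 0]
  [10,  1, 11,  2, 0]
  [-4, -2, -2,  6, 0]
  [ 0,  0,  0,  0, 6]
J_2(6) ⊕ J_2(6) ⊕ J_1(6)

The characteristic polynomial is
  det(x·I − A) = x^5 - 30*x^4 + 360*x^3 - 2160*x^2 + 6480*x - 7776 = (x - 6)^5

Eigenvalues and multiplicities (the geometric multiplicity of λ is n − rank(A − λI), which equals the number of Jordan blocks for λ):
  λ = 6: algebraic multiplicity = 5, geometric multiplicity = 3

Determining the block sizes for each eigenvalue:
  λ = 6: with am = 5 and gm = 3, the partition is not yet determined (e.g. several partitions of 5 into 3 parts exist). Let N = A − (6)·I. Computing rank(N^1) = 2, rank(N^2) = 0; the number of blocks of size ≥ j is rank(N^{j−1}) − rank(N^j), giving [3, 2]. So we have 2 block(s) of size 2, 1 block(s) of size 1 → block sizes [2, 2, 1]

Assembling the blocks gives a Jordan form
J =
  [6, 1, 0, 0, 0]
  [0, 6, 0, 0, 0]
  [0, 0, 6, 1, 0]
  [0, 0, 0, 6, 0]
  [0, 0, 0, 0, 6]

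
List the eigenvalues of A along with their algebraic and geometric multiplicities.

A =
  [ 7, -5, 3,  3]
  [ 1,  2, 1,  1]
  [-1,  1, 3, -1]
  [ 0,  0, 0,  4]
λ = 4: alg = 4, geom = 2

Step 1 — factor the characteristic polynomial to read off the algebraic multiplicities:
  χ_A(x) = (x - 4)^4

Step 2 — compute geometric multiplicities via the rank-nullity identity g(λ) = n − rank(A − λI):
  rank(A − (4)·I) = 2, so dim ker(A − (4)·I) = n − 2 = 2

Summary:
  λ = 4: algebraic multiplicity = 4, geometric multiplicity = 2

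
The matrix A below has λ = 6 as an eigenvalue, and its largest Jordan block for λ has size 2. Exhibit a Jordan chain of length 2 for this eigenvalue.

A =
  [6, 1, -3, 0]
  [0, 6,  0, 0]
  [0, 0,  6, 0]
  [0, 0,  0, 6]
A Jordan chain for λ = 6 of length 2:
v_1 = (1, 0, 0, 0)ᵀ
v_2 = (0, 1, 0, 0)ᵀ

Let N = A − (6)·I. We want v_2 with N^2 v_2 = 0 but N^1 v_2 ≠ 0; then v_{j-1} := N · v_j for j = 2, …, 2.

Pick v_2 = (0, 1, 0, 0)ᵀ.
Then v_1 = N · v_2 = (1, 0, 0, 0)ᵀ.

Sanity check: (A − (6)·I) v_1 = (0, 0, 0, 0)ᵀ = 0. ✓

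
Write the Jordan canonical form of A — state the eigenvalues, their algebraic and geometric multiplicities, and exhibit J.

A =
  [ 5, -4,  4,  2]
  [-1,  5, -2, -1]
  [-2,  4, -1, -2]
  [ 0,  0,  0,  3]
J_2(3) ⊕ J_1(3) ⊕ J_1(3)

The characteristic polynomial is
  det(x·I − A) = x^4 - 12*x^3 + 54*x^2 - 108*x + 81 = (x - 3)^4

Eigenvalues and multiplicities (the geometric multiplicity of λ is n − rank(A − λI), which equals the number of Jordan blocks for λ):
  λ = 3: algebraic multiplicity = 4, geometric multiplicity = 3

Determining the block sizes for each eigenvalue:
  λ = 3: 3 blocks summing to 4 forces exactly one block of size 2 and the rest size 1 → block sizes [2, 1, 1]

Assembling the blocks gives a Jordan form
J =
  [3, 1, 0, 0]
  [0, 3, 0, 0]
  [0, 0, 3, 0]
  [0, 0, 0, 3]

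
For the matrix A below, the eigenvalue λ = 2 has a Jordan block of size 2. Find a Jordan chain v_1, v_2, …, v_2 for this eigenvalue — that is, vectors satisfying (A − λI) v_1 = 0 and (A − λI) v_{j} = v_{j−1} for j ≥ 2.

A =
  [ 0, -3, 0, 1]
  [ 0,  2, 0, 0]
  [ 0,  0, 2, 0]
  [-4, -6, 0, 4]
A Jordan chain for λ = 2 of length 2:
v_1 = (-2, 0, 0, -4)ᵀ
v_2 = (1, 0, 0, 0)ᵀ

Let N = A − (2)·I. We want v_2 with N^2 v_2 = 0 but N^1 v_2 ≠ 0; then v_{j-1} := N · v_j for j = 2, …, 2.

Pick v_2 = (1, 0, 0, 0)ᵀ.
Then v_1 = N · v_2 = (-2, 0, 0, -4)ᵀ.

Sanity check: (A − (2)·I) v_1 = (0, 0, 0, 0)ᵀ = 0. ✓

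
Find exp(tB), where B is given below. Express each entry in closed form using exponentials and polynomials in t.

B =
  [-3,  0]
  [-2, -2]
e^{tB} =
  [exp(-3*t), 0]
  [-2*exp(-2*t) + 2*exp(-3*t), exp(-2*t)]

Strategy: write B = P · J · P⁻¹ where J is a Jordan canonical form, so e^{tB} = P · e^{tJ} · P⁻¹, and e^{tJ} can be computed block-by-block.

B has Jordan form
J =
  [-3,  0]
  [ 0, -2]
(up to reordering of blocks).

Per-block formulas:
  For a 1×1 block at λ = -3: exp(t · [-3]) = [e^(-3t)].
  For a 1×1 block at λ = -2: exp(t · [-2]) = [e^(-2t)].

After assembling e^{tJ} and conjugating by P, we get:

e^{tB} =
  [exp(-3*t), 0]
  [-2*exp(-2*t) + 2*exp(-3*t), exp(-2*t)]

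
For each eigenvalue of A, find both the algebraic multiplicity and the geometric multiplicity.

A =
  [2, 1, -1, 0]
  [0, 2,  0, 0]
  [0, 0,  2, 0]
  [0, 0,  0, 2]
λ = 2: alg = 4, geom = 3

Step 1 — factor the characteristic polynomial to read off the algebraic multiplicities:
  χ_A(x) = (x - 2)^4

Step 2 — compute geometric multiplicities via the rank-nullity identity g(λ) = n − rank(A − λI):
  rank(A − (2)·I) = 1, so dim ker(A − (2)·I) = n − 1 = 3

Summary:
  λ = 2: algebraic multiplicity = 4, geometric multiplicity = 3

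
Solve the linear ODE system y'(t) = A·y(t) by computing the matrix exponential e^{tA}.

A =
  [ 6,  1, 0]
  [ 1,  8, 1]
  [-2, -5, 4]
e^{tA} =
  [t^2*exp(6*t)/2 + exp(6*t), t^2*exp(6*t) + t*exp(6*t), t^2*exp(6*t)/2]
  [t*exp(6*t), 2*t*exp(6*t) + exp(6*t), t*exp(6*t)]
  [-t^2*exp(6*t)/2 - 2*t*exp(6*t), -t^2*exp(6*t) - 5*t*exp(6*t), -t^2*exp(6*t)/2 - 2*t*exp(6*t) + exp(6*t)]

Strategy: write A = P · J · P⁻¹ where J is a Jordan canonical form, so e^{tA} = P · e^{tJ} · P⁻¹, and e^{tJ} can be computed block-by-block.

A has Jordan form
J =
  [6, 1, 0]
  [0, 6, 1]
  [0, 0, 6]
(up to reordering of blocks).

Per-block formulas:
  For a 3×3 Jordan block J_3(6): exp(t · J_3(6)) = e^(6t)·(I + t·N + (t^2/2)·N^2), where N is the 3×3 nilpotent shift.

After assembling e^{tJ} and conjugating by P, we get:

e^{tA} =
  [t^2*exp(6*t)/2 + exp(6*t), t^2*exp(6*t) + t*exp(6*t), t^2*exp(6*t)/2]
  [t*exp(6*t), 2*t*exp(6*t) + exp(6*t), t*exp(6*t)]
  [-t^2*exp(6*t)/2 - 2*t*exp(6*t), -t^2*exp(6*t) - 5*t*exp(6*t), -t^2*exp(6*t)/2 - 2*t*exp(6*t) + exp(6*t)]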